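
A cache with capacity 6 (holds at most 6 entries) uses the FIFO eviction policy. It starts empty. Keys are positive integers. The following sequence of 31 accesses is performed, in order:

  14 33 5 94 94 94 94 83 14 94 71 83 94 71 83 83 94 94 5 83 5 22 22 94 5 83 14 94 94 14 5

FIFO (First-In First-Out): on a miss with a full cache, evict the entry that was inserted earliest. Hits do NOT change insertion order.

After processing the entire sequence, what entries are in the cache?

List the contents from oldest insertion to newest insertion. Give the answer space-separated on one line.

FIFO simulation (capacity=6):
  1. access 14: MISS. Cache (old->new): [14]
  2. access 33: MISS. Cache (old->new): [14 33]
  3. access 5: MISS. Cache (old->new): [14 33 5]
  4. access 94: MISS. Cache (old->new): [14 33 5 94]
  5. access 94: HIT. Cache (old->new): [14 33 5 94]
  6. access 94: HIT. Cache (old->new): [14 33 5 94]
  7. access 94: HIT. Cache (old->new): [14 33 5 94]
  8. access 83: MISS. Cache (old->new): [14 33 5 94 83]
  9. access 14: HIT. Cache (old->new): [14 33 5 94 83]
  10. access 94: HIT. Cache (old->new): [14 33 5 94 83]
  11. access 71: MISS. Cache (old->new): [14 33 5 94 83 71]
  12. access 83: HIT. Cache (old->new): [14 33 5 94 83 71]
  13. access 94: HIT. Cache (old->new): [14 33 5 94 83 71]
  14. access 71: HIT. Cache (old->new): [14 33 5 94 83 71]
  15. access 83: HIT. Cache (old->new): [14 33 5 94 83 71]
  16. access 83: HIT. Cache (old->new): [14 33 5 94 83 71]
  17. access 94: HIT. Cache (old->new): [14 33 5 94 83 71]
  18. access 94: HIT. Cache (old->new): [14 33 5 94 83 71]
  19. access 5: HIT. Cache (old->new): [14 33 5 94 83 71]
  20. access 83: HIT. Cache (old->new): [14 33 5 94 83 71]
  21. access 5: HIT. Cache (old->new): [14 33 5 94 83 71]
  22. access 22: MISS, evict 14. Cache (old->new): [33 5 94 83 71 22]
  23. access 22: HIT. Cache (old->new): [33 5 94 83 71 22]
  24. access 94: HIT. Cache (old->new): [33 5 94 83 71 22]
  25. access 5: HIT. Cache (old->new): [33 5 94 83 71 22]
  26. access 83: HIT. Cache (old->new): [33 5 94 83 71 22]
  27. access 14: MISS, evict 33. Cache (old->new): [5 94 83 71 22 14]
  28. access 94: HIT. Cache (old->new): [5 94 83 71 22 14]
  29. access 94: HIT. Cache (old->new): [5 94 83 71 22 14]
  30. access 14: HIT. Cache (old->new): [5 94 83 71 22 14]
  31. access 5: HIT. Cache (old->new): [5 94 83 71 22 14]
Total: 23 hits, 8 misses, 2 evictions

Answer: 5 94 83 71 22 14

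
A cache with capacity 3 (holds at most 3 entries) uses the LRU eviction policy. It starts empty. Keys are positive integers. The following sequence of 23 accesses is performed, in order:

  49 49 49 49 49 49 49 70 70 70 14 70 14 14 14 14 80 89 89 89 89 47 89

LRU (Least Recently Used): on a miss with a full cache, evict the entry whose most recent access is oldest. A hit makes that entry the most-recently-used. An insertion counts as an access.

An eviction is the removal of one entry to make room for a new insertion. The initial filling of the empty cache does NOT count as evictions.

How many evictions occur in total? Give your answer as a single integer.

LRU simulation (capacity=3):
  1. access 49: MISS. Cache (LRU->MRU): [49]
  2. access 49: HIT. Cache (LRU->MRU): [49]
  3. access 49: HIT. Cache (LRU->MRU): [49]
  4. access 49: HIT. Cache (LRU->MRU): [49]
  5. access 49: HIT. Cache (LRU->MRU): [49]
  6. access 49: HIT. Cache (LRU->MRU): [49]
  7. access 49: HIT. Cache (LRU->MRU): [49]
  8. access 70: MISS. Cache (LRU->MRU): [49 70]
  9. access 70: HIT. Cache (LRU->MRU): [49 70]
  10. access 70: HIT. Cache (LRU->MRU): [49 70]
  11. access 14: MISS. Cache (LRU->MRU): [49 70 14]
  12. access 70: HIT. Cache (LRU->MRU): [49 14 70]
  13. access 14: HIT. Cache (LRU->MRU): [49 70 14]
  14. access 14: HIT. Cache (LRU->MRU): [49 70 14]
  15. access 14: HIT. Cache (LRU->MRU): [49 70 14]
  16. access 14: HIT. Cache (LRU->MRU): [49 70 14]
  17. access 80: MISS, evict 49. Cache (LRU->MRU): [70 14 80]
  18. access 89: MISS, evict 70. Cache (LRU->MRU): [14 80 89]
  19. access 89: HIT. Cache (LRU->MRU): [14 80 89]
  20. access 89: HIT. Cache (LRU->MRU): [14 80 89]
  21. access 89: HIT. Cache (LRU->MRU): [14 80 89]
  22. access 47: MISS, evict 14. Cache (LRU->MRU): [80 89 47]
  23. access 89: HIT. Cache (LRU->MRU): [80 47 89]
Total: 17 hits, 6 misses, 3 evictions

Answer: 3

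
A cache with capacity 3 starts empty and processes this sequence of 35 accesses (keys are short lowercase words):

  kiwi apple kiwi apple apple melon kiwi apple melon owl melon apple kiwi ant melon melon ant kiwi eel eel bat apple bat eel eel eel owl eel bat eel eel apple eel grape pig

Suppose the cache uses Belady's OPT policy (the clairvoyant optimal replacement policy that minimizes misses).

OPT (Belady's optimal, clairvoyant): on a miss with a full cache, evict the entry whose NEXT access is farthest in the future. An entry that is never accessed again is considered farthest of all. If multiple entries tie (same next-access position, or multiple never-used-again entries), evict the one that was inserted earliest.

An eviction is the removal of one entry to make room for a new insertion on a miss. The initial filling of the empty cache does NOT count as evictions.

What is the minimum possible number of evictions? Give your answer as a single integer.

Answer: 10

Derivation:
OPT (Belady) simulation (capacity=3):
  1. access kiwi: MISS. Cache: [kiwi]
  2. access apple: MISS. Cache: [kiwi apple]
  3. access kiwi: HIT. Next use of kiwi: step 7. Cache: [kiwi apple]
  4. access apple: HIT. Next use of apple: step 5. Cache: [kiwi apple]
  5. access apple: HIT. Next use of apple: step 8. Cache: [kiwi apple]
  6. access melon: MISS. Cache: [kiwi apple melon]
  7. access kiwi: HIT. Next use of kiwi: step 13. Cache: [kiwi apple melon]
  8. access apple: HIT. Next use of apple: step 12. Cache: [kiwi apple melon]
  9. access melon: HIT. Next use of melon: step 11. Cache: [kiwi apple melon]
  10. access owl: MISS, evict kiwi (next use: step 13). Cache: [apple melon owl]
  11. access melon: HIT. Next use of melon: step 15. Cache: [apple melon owl]
  12. access apple: HIT. Next use of apple: step 22. Cache: [apple melon owl]
  13. access kiwi: MISS, evict owl (next use: step 27). Cache: [apple melon kiwi]
  14. access ant: MISS, evict apple (next use: step 22). Cache: [melon kiwi ant]
  15. access melon: HIT. Next use of melon: step 16. Cache: [melon kiwi ant]
  16. access melon: HIT. Next use of melon: never. Cache: [melon kiwi ant]
  17. access ant: HIT. Next use of ant: never. Cache: [melon kiwi ant]
  18. access kiwi: HIT. Next use of kiwi: never. Cache: [melon kiwi ant]
  19. access eel: MISS, evict melon (next use: never). Cache: [kiwi ant eel]
  20. access eel: HIT. Next use of eel: step 24. Cache: [kiwi ant eel]
  21. access bat: MISS, evict kiwi (next use: never). Cache: [ant eel bat]
  22. access apple: MISS, evict ant (next use: never). Cache: [eel bat apple]
  23. access bat: HIT. Next use of bat: step 29. Cache: [eel bat apple]
  24. access eel: HIT. Next use of eel: step 25. Cache: [eel bat apple]
  25. access eel: HIT. Next use of eel: step 26. Cache: [eel bat apple]
  26. access eel: HIT. Next use of eel: step 28. Cache: [eel bat apple]
  27. access owl: MISS, evict apple (next use: step 32). Cache: [eel bat owl]
  28. access eel: HIT. Next use of eel: step 30. Cache: [eel bat owl]
  29. access bat: HIT. Next use of bat: never. Cache: [eel bat owl]
  30. access eel: HIT. Next use of eel: step 31. Cache: [eel bat owl]
  31. access eel: HIT. Next use of eel: step 33. Cache: [eel bat owl]
  32. access apple: MISS, evict bat (next use: never). Cache: [eel owl apple]
  33. access eel: HIT. Next use of eel: never. Cache: [eel owl apple]
  34. access grape: MISS, evict eel (next use: never). Cache: [owl apple grape]
  35. access pig: MISS, evict owl (next use: never). Cache: [apple grape pig]
Total: 22 hits, 13 misses, 10 evictions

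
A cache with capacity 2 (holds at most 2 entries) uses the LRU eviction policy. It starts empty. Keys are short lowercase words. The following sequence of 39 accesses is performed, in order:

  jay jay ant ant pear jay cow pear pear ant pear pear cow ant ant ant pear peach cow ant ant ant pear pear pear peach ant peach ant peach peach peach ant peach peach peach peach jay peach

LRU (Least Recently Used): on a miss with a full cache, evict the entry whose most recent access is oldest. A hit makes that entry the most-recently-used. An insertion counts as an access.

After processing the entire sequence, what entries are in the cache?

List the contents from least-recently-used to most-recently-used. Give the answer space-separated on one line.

Answer: jay peach

Derivation:
LRU simulation (capacity=2):
  1. access jay: MISS. Cache (LRU->MRU): [jay]
  2. access jay: HIT. Cache (LRU->MRU): [jay]
  3. access ant: MISS. Cache (LRU->MRU): [jay ant]
  4. access ant: HIT. Cache (LRU->MRU): [jay ant]
  5. access pear: MISS, evict jay. Cache (LRU->MRU): [ant pear]
  6. access jay: MISS, evict ant. Cache (LRU->MRU): [pear jay]
  7. access cow: MISS, evict pear. Cache (LRU->MRU): [jay cow]
  8. access pear: MISS, evict jay. Cache (LRU->MRU): [cow pear]
  9. access pear: HIT. Cache (LRU->MRU): [cow pear]
  10. access ant: MISS, evict cow. Cache (LRU->MRU): [pear ant]
  11. access pear: HIT. Cache (LRU->MRU): [ant pear]
  12. access pear: HIT. Cache (LRU->MRU): [ant pear]
  13. access cow: MISS, evict ant. Cache (LRU->MRU): [pear cow]
  14. access ant: MISS, evict pear. Cache (LRU->MRU): [cow ant]
  15. access ant: HIT. Cache (LRU->MRU): [cow ant]
  16. access ant: HIT. Cache (LRU->MRU): [cow ant]
  17. access pear: MISS, evict cow. Cache (LRU->MRU): [ant pear]
  18. access peach: MISS, evict ant. Cache (LRU->MRU): [pear peach]
  19. access cow: MISS, evict pear. Cache (LRU->MRU): [peach cow]
  20. access ant: MISS, evict peach. Cache (LRU->MRU): [cow ant]
  21. access ant: HIT. Cache (LRU->MRU): [cow ant]
  22. access ant: HIT. Cache (LRU->MRU): [cow ant]
  23. access pear: MISS, evict cow. Cache (LRU->MRU): [ant pear]
  24. access pear: HIT. Cache (LRU->MRU): [ant pear]
  25. access pear: HIT. Cache (LRU->MRU): [ant pear]
  26. access peach: MISS, evict ant. Cache (LRU->MRU): [pear peach]
  27. access ant: MISS, evict pear. Cache (LRU->MRU): [peach ant]
  28. access peach: HIT. Cache (LRU->MRU): [ant peach]
  29. access ant: HIT. Cache (LRU->MRU): [peach ant]
  30. access peach: HIT. Cache (LRU->MRU): [ant peach]
  31. access peach: HIT. Cache (LRU->MRU): [ant peach]
  32. access peach: HIT. Cache (LRU->MRU): [ant peach]
  33. access ant: HIT. Cache (LRU->MRU): [peach ant]
  34. access peach: HIT. Cache (LRU->MRU): [ant peach]
  35. access peach: HIT. Cache (LRU->MRU): [ant peach]
  36. access peach: HIT. Cache (LRU->MRU): [ant peach]
  37. access peach: HIT. Cache (LRU->MRU): [ant peach]
  38. access jay: MISS, evict ant. Cache (LRU->MRU): [peach jay]
  39. access peach: HIT. Cache (LRU->MRU): [jay peach]
Total: 22 hits, 17 misses, 15 evictions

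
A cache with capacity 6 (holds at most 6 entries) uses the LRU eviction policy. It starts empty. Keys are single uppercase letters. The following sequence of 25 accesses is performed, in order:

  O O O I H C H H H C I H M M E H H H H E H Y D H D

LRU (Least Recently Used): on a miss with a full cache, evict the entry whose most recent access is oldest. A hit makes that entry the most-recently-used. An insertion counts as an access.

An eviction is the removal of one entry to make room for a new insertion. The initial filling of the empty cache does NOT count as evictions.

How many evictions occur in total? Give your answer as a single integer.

Answer: 2

Derivation:
LRU simulation (capacity=6):
  1. access O: MISS. Cache (LRU->MRU): [O]
  2. access O: HIT. Cache (LRU->MRU): [O]
  3. access O: HIT. Cache (LRU->MRU): [O]
  4. access I: MISS. Cache (LRU->MRU): [O I]
  5. access H: MISS. Cache (LRU->MRU): [O I H]
  6. access C: MISS. Cache (LRU->MRU): [O I H C]
  7. access H: HIT. Cache (LRU->MRU): [O I C H]
  8. access H: HIT. Cache (LRU->MRU): [O I C H]
  9. access H: HIT. Cache (LRU->MRU): [O I C H]
  10. access C: HIT. Cache (LRU->MRU): [O I H C]
  11. access I: HIT. Cache (LRU->MRU): [O H C I]
  12. access H: HIT. Cache (LRU->MRU): [O C I H]
  13. access M: MISS. Cache (LRU->MRU): [O C I H M]
  14. access M: HIT. Cache (LRU->MRU): [O C I H M]
  15. access E: MISS. Cache (LRU->MRU): [O C I H M E]
  16. access H: HIT. Cache (LRU->MRU): [O C I M E H]
  17. access H: HIT. Cache (LRU->MRU): [O C I M E H]
  18. access H: HIT. Cache (LRU->MRU): [O C I M E H]
  19. access H: HIT. Cache (LRU->MRU): [O C I M E H]
  20. access E: HIT. Cache (LRU->MRU): [O C I M H E]
  21. access H: HIT. Cache (LRU->MRU): [O C I M E H]
  22. access Y: MISS, evict O. Cache (LRU->MRU): [C I M E H Y]
  23. access D: MISS, evict C. Cache (LRU->MRU): [I M E H Y D]
  24. access H: HIT. Cache (LRU->MRU): [I M E Y D H]
  25. access D: HIT. Cache (LRU->MRU): [I M E Y H D]
Total: 17 hits, 8 misses, 2 evictions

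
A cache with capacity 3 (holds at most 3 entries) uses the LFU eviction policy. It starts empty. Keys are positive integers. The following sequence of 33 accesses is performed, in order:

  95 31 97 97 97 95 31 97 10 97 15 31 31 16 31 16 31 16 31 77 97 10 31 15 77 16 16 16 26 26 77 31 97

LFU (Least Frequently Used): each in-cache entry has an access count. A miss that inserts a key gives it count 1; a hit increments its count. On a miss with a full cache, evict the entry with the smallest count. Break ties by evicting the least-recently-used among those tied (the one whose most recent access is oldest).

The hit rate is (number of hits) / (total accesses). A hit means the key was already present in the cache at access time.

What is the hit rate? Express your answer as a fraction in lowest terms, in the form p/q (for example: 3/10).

LFU simulation (capacity=3):
  1. access 95: MISS. Cache: [95(c=1)]
  2. access 31: MISS. Cache: [95(c=1) 31(c=1)]
  3. access 97: MISS. Cache: [95(c=1) 31(c=1) 97(c=1)]
  4. access 97: HIT, count now 2. Cache: [95(c=1) 31(c=1) 97(c=2)]
  5. access 97: HIT, count now 3. Cache: [95(c=1) 31(c=1) 97(c=3)]
  6. access 95: HIT, count now 2. Cache: [31(c=1) 95(c=2) 97(c=3)]
  7. access 31: HIT, count now 2. Cache: [95(c=2) 31(c=2) 97(c=3)]
  8. access 97: HIT, count now 4. Cache: [95(c=2) 31(c=2) 97(c=4)]
  9. access 10: MISS, evict 95(c=2). Cache: [10(c=1) 31(c=2) 97(c=4)]
  10. access 97: HIT, count now 5. Cache: [10(c=1) 31(c=2) 97(c=5)]
  11. access 15: MISS, evict 10(c=1). Cache: [15(c=1) 31(c=2) 97(c=5)]
  12. access 31: HIT, count now 3. Cache: [15(c=1) 31(c=3) 97(c=5)]
  13. access 31: HIT, count now 4. Cache: [15(c=1) 31(c=4) 97(c=5)]
  14. access 16: MISS, evict 15(c=1). Cache: [16(c=1) 31(c=4) 97(c=5)]
  15. access 31: HIT, count now 5. Cache: [16(c=1) 97(c=5) 31(c=5)]
  16. access 16: HIT, count now 2. Cache: [16(c=2) 97(c=5) 31(c=5)]
  17. access 31: HIT, count now 6. Cache: [16(c=2) 97(c=5) 31(c=6)]
  18. access 16: HIT, count now 3. Cache: [16(c=3) 97(c=5) 31(c=6)]
  19. access 31: HIT, count now 7. Cache: [16(c=3) 97(c=5) 31(c=7)]
  20. access 77: MISS, evict 16(c=3). Cache: [77(c=1) 97(c=5) 31(c=7)]
  21. access 97: HIT, count now 6. Cache: [77(c=1) 97(c=6) 31(c=7)]
  22. access 10: MISS, evict 77(c=1). Cache: [10(c=1) 97(c=6) 31(c=7)]
  23. access 31: HIT, count now 8. Cache: [10(c=1) 97(c=6) 31(c=8)]
  24. access 15: MISS, evict 10(c=1). Cache: [15(c=1) 97(c=6) 31(c=8)]
  25. access 77: MISS, evict 15(c=1). Cache: [77(c=1) 97(c=6) 31(c=8)]
  26. access 16: MISS, evict 77(c=1). Cache: [16(c=1) 97(c=6) 31(c=8)]
  27. access 16: HIT, count now 2. Cache: [16(c=2) 97(c=6) 31(c=8)]
  28. access 16: HIT, count now 3. Cache: [16(c=3) 97(c=6) 31(c=8)]
  29. access 26: MISS, evict 16(c=3). Cache: [26(c=1) 97(c=6) 31(c=8)]
  30. access 26: HIT, count now 2. Cache: [26(c=2) 97(c=6) 31(c=8)]
  31. access 77: MISS, evict 26(c=2). Cache: [77(c=1) 97(c=6) 31(c=8)]
  32. access 31: HIT, count now 9. Cache: [77(c=1) 97(c=6) 31(c=9)]
  33. access 97: HIT, count now 7. Cache: [77(c=1) 97(c=7) 31(c=9)]
Total: 20 hits, 13 misses, 10 evictions

Hit rate = 20/33

Answer: 20/33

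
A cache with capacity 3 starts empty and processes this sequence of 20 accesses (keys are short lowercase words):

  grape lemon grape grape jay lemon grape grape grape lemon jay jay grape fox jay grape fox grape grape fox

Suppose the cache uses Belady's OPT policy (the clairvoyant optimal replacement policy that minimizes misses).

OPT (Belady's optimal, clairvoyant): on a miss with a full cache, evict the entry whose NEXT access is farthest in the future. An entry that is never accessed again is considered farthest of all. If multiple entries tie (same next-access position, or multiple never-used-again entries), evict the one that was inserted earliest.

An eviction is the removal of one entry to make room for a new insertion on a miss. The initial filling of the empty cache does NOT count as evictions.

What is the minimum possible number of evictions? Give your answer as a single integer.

Answer: 1

Derivation:
OPT (Belady) simulation (capacity=3):
  1. access grape: MISS. Cache: [grape]
  2. access lemon: MISS. Cache: [grape lemon]
  3. access grape: HIT. Next use of grape: step 4. Cache: [grape lemon]
  4. access grape: HIT. Next use of grape: step 7. Cache: [grape lemon]
  5. access jay: MISS. Cache: [grape lemon jay]
  6. access lemon: HIT. Next use of lemon: step 10. Cache: [grape lemon jay]
  7. access grape: HIT. Next use of grape: step 8. Cache: [grape lemon jay]
  8. access grape: HIT. Next use of grape: step 9. Cache: [grape lemon jay]
  9. access grape: HIT. Next use of grape: step 13. Cache: [grape lemon jay]
  10. access lemon: HIT. Next use of lemon: never. Cache: [grape lemon jay]
  11. access jay: HIT. Next use of jay: step 12. Cache: [grape lemon jay]
  12. access jay: HIT. Next use of jay: step 15. Cache: [grape lemon jay]
  13. access grape: HIT. Next use of grape: step 16. Cache: [grape lemon jay]
  14. access fox: MISS, evict lemon (next use: never). Cache: [grape jay fox]
  15. access jay: HIT. Next use of jay: never. Cache: [grape jay fox]
  16. access grape: HIT. Next use of grape: step 18. Cache: [grape jay fox]
  17. access fox: HIT. Next use of fox: step 20. Cache: [grape jay fox]
  18. access grape: HIT. Next use of grape: step 19. Cache: [grape jay fox]
  19. access grape: HIT. Next use of grape: never. Cache: [grape jay fox]
  20. access fox: HIT. Next use of fox: never. Cache: [grape jay fox]
Total: 16 hits, 4 misses, 1 evictions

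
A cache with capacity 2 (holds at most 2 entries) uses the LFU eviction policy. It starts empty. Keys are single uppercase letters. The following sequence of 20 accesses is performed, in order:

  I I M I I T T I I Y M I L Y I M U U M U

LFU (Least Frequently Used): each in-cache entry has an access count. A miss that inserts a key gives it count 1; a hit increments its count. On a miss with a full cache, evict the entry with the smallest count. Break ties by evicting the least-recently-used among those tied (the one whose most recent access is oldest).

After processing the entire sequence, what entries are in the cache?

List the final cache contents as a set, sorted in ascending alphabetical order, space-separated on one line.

Answer: I U

Derivation:
LFU simulation (capacity=2):
  1. access I: MISS. Cache: [I(c=1)]
  2. access I: HIT, count now 2. Cache: [I(c=2)]
  3. access M: MISS. Cache: [M(c=1) I(c=2)]
  4. access I: HIT, count now 3. Cache: [M(c=1) I(c=3)]
  5. access I: HIT, count now 4. Cache: [M(c=1) I(c=4)]
  6. access T: MISS, evict M(c=1). Cache: [T(c=1) I(c=4)]
  7. access T: HIT, count now 2. Cache: [T(c=2) I(c=4)]
  8. access I: HIT, count now 5. Cache: [T(c=2) I(c=5)]
  9. access I: HIT, count now 6. Cache: [T(c=2) I(c=6)]
  10. access Y: MISS, evict T(c=2). Cache: [Y(c=1) I(c=6)]
  11. access M: MISS, evict Y(c=1). Cache: [M(c=1) I(c=6)]
  12. access I: HIT, count now 7. Cache: [M(c=1) I(c=7)]
  13. access L: MISS, evict M(c=1). Cache: [L(c=1) I(c=7)]
  14. access Y: MISS, evict L(c=1). Cache: [Y(c=1) I(c=7)]
  15. access I: HIT, count now 8. Cache: [Y(c=1) I(c=8)]
  16. access M: MISS, evict Y(c=1). Cache: [M(c=1) I(c=8)]
  17. access U: MISS, evict M(c=1). Cache: [U(c=1) I(c=8)]
  18. access U: HIT, count now 2. Cache: [U(c=2) I(c=8)]
  19. access M: MISS, evict U(c=2). Cache: [M(c=1) I(c=8)]
  20. access U: MISS, evict M(c=1). Cache: [U(c=1) I(c=8)]
Total: 9 hits, 11 misses, 9 evictions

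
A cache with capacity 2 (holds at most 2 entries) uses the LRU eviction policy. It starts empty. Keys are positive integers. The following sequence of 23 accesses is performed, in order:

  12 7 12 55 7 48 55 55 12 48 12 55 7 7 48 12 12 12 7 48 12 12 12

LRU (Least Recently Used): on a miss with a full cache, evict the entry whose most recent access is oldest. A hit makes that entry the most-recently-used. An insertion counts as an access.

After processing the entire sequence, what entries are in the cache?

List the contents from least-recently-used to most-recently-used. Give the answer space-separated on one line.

Answer: 48 12

Derivation:
LRU simulation (capacity=2):
  1. access 12: MISS. Cache (LRU->MRU): [12]
  2. access 7: MISS. Cache (LRU->MRU): [12 7]
  3. access 12: HIT. Cache (LRU->MRU): [7 12]
  4. access 55: MISS, evict 7. Cache (LRU->MRU): [12 55]
  5. access 7: MISS, evict 12. Cache (LRU->MRU): [55 7]
  6. access 48: MISS, evict 55. Cache (LRU->MRU): [7 48]
  7. access 55: MISS, evict 7. Cache (LRU->MRU): [48 55]
  8. access 55: HIT. Cache (LRU->MRU): [48 55]
  9. access 12: MISS, evict 48. Cache (LRU->MRU): [55 12]
  10. access 48: MISS, evict 55. Cache (LRU->MRU): [12 48]
  11. access 12: HIT. Cache (LRU->MRU): [48 12]
  12. access 55: MISS, evict 48. Cache (LRU->MRU): [12 55]
  13. access 7: MISS, evict 12. Cache (LRU->MRU): [55 7]
  14. access 7: HIT. Cache (LRU->MRU): [55 7]
  15. access 48: MISS, evict 55. Cache (LRU->MRU): [7 48]
  16. access 12: MISS, evict 7. Cache (LRU->MRU): [48 12]
  17. access 12: HIT. Cache (LRU->MRU): [48 12]
  18. access 12: HIT. Cache (LRU->MRU): [48 12]
  19. access 7: MISS, evict 48. Cache (LRU->MRU): [12 7]
  20. access 48: MISS, evict 12. Cache (LRU->MRU): [7 48]
  21. access 12: MISS, evict 7. Cache (LRU->MRU): [48 12]
  22. access 12: HIT. Cache (LRU->MRU): [48 12]
  23. access 12: HIT. Cache (LRU->MRU): [48 12]
Total: 8 hits, 15 misses, 13 evictions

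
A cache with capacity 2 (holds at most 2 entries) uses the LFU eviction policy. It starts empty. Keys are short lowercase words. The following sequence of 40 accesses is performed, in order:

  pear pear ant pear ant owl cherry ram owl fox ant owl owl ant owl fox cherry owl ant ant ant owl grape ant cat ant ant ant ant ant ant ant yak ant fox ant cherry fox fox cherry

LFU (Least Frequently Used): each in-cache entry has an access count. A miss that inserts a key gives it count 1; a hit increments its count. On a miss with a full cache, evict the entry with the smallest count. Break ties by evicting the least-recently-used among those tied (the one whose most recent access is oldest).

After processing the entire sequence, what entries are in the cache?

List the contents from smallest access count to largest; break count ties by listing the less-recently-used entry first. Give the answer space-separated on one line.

LFU simulation (capacity=2):
  1. access pear: MISS. Cache: [pear(c=1)]
  2. access pear: HIT, count now 2. Cache: [pear(c=2)]
  3. access ant: MISS. Cache: [ant(c=1) pear(c=2)]
  4. access pear: HIT, count now 3. Cache: [ant(c=1) pear(c=3)]
  5. access ant: HIT, count now 2. Cache: [ant(c=2) pear(c=3)]
  6. access owl: MISS, evict ant(c=2). Cache: [owl(c=1) pear(c=3)]
  7. access cherry: MISS, evict owl(c=1). Cache: [cherry(c=1) pear(c=3)]
  8. access ram: MISS, evict cherry(c=1). Cache: [ram(c=1) pear(c=3)]
  9. access owl: MISS, evict ram(c=1). Cache: [owl(c=1) pear(c=3)]
  10. access fox: MISS, evict owl(c=1). Cache: [fox(c=1) pear(c=3)]
  11. access ant: MISS, evict fox(c=1). Cache: [ant(c=1) pear(c=3)]
  12. access owl: MISS, evict ant(c=1). Cache: [owl(c=1) pear(c=3)]
  13. access owl: HIT, count now 2. Cache: [owl(c=2) pear(c=3)]
  14. access ant: MISS, evict owl(c=2). Cache: [ant(c=1) pear(c=3)]
  15. access owl: MISS, evict ant(c=1). Cache: [owl(c=1) pear(c=3)]
  16. access fox: MISS, evict owl(c=1). Cache: [fox(c=1) pear(c=3)]
  17. access cherry: MISS, evict fox(c=1). Cache: [cherry(c=1) pear(c=3)]
  18. access owl: MISS, evict cherry(c=1). Cache: [owl(c=1) pear(c=3)]
  19. access ant: MISS, evict owl(c=1). Cache: [ant(c=1) pear(c=3)]
  20. access ant: HIT, count now 2. Cache: [ant(c=2) pear(c=3)]
  21. access ant: HIT, count now 3. Cache: [pear(c=3) ant(c=3)]
  22. access owl: MISS, evict pear(c=3). Cache: [owl(c=1) ant(c=3)]
  23. access grape: MISS, evict owl(c=1). Cache: [grape(c=1) ant(c=3)]
  24. access ant: HIT, count now 4. Cache: [grape(c=1) ant(c=4)]
  25. access cat: MISS, evict grape(c=1). Cache: [cat(c=1) ant(c=4)]
  26. access ant: HIT, count now 5. Cache: [cat(c=1) ant(c=5)]
  27. access ant: HIT, count now 6. Cache: [cat(c=1) ant(c=6)]
  28. access ant: HIT, count now 7. Cache: [cat(c=1) ant(c=7)]
  29. access ant: HIT, count now 8. Cache: [cat(c=1) ant(c=8)]
  30. access ant: HIT, count now 9. Cache: [cat(c=1) ant(c=9)]
  31. access ant: HIT, count now 10. Cache: [cat(c=1) ant(c=10)]
  32. access ant: HIT, count now 11. Cache: [cat(c=1) ant(c=11)]
  33. access yak: MISS, evict cat(c=1). Cache: [yak(c=1) ant(c=11)]
  34. access ant: HIT, count now 12. Cache: [yak(c=1) ant(c=12)]
  35. access fox: MISS, evict yak(c=1). Cache: [fox(c=1) ant(c=12)]
  36. access ant: HIT, count now 13. Cache: [fox(c=1) ant(c=13)]
  37. access cherry: MISS, evict fox(c=1). Cache: [cherry(c=1) ant(c=13)]
  38. access fox: MISS, evict cherry(c=1). Cache: [fox(c=1) ant(c=13)]
  39. access fox: HIT, count now 2. Cache: [fox(c=2) ant(c=13)]
  40. access cherry: MISS, evict fox(c=2). Cache: [cherry(c=1) ant(c=13)]
Total: 17 hits, 23 misses, 21 evictions

Answer: cherry ant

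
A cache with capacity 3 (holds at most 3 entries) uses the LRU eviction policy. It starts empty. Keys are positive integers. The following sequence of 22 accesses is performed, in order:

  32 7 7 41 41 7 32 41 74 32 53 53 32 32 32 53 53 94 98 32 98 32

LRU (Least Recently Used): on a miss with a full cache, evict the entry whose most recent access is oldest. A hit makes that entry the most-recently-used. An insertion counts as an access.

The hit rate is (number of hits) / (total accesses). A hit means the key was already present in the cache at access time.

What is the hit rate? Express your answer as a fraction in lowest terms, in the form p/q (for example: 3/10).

Answer: 7/11

Derivation:
LRU simulation (capacity=3):
  1. access 32: MISS. Cache (LRU->MRU): [32]
  2. access 7: MISS. Cache (LRU->MRU): [32 7]
  3. access 7: HIT. Cache (LRU->MRU): [32 7]
  4. access 41: MISS. Cache (LRU->MRU): [32 7 41]
  5. access 41: HIT. Cache (LRU->MRU): [32 7 41]
  6. access 7: HIT. Cache (LRU->MRU): [32 41 7]
  7. access 32: HIT. Cache (LRU->MRU): [41 7 32]
  8. access 41: HIT. Cache (LRU->MRU): [7 32 41]
  9. access 74: MISS, evict 7. Cache (LRU->MRU): [32 41 74]
  10. access 32: HIT. Cache (LRU->MRU): [41 74 32]
  11. access 53: MISS, evict 41. Cache (LRU->MRU): [74 32 53]
  12. access 53: HIT. Cache (LRU->MRU): [74 32 53]
  13. access 32: HIT. Cache (LRU->MRU): [74 53 32]
  14. access 32: HIT. Cache (LRU->MRU): [74 53 32]
  15. access 32: HIT. Cache (LRU->MRU): [74 53 32]
  16. access 53: HIT. Cache (LRU->MRU): [74 32 53]
  17. access 53: HIT. Cache (LRU->MRU): [74 32 53]
  18. access 94: MISS, evict 74. Cache (LRU->MRU): [32 53 94]
  19. access 98: MISS, evict 32. Cache (LRU->MRU): [53 94 98]
  20. access 32: MISS, evict 53. Cache (LRU->MRU): [94 98 32]
  21. access 98: HIT. Cache (LRU->MRU): [94 32 98]
  22. access 32: HIT. Cache (LRU->MRU): [94 98 32]
Total: 14 hits, 8 misses, 5 evictions

Hit rate = 14/22 = 7/11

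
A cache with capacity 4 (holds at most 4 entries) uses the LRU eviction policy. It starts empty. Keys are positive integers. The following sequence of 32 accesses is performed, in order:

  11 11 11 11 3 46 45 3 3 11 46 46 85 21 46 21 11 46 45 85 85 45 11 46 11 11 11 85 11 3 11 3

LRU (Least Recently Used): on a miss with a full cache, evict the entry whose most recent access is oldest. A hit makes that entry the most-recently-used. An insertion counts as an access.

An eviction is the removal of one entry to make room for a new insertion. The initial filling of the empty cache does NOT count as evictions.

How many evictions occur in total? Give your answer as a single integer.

Answer: 5

Derivation:
LRU simulation (capacity=4):
  1. access 11: MISS. Cache (LRU->MRU): [11]
  2. access 11: HIT. Cache (LRU->MRU): [11]
  3. access 11: HIT. Cache (LRU->MRU): [11]
  4. access 11: HIT. Cache (LRU->MRU): [11]
  5. access 3: MISS. Cache (LRU->MRU): [11 3]
  6. access 46: MISS. Cache (LRU->MRU): [11 3 46]
  7. access 45: MISS. Cache (LRU->MRU): [11 3 46 45]
  8. access 3: HIT. Cache (LRU->MRU): [11 46 45 3]
  9. access 3: HIT. Cache (LRU->MRU): [11 46 45 3]
  10. access 11: HIT. Cache (LRU->MRU): [46 45 3 11]
  11. access 46: HIT. Cache (LRU->MRU): [45 3 11 46]
  12. access 46: HIT. Cache (LRU->MRU): [45 3 11 46]
  13. access 85: MISS, evict 45. Cache (LRU->MRU): [3 11 46 85]
  14. access 21: MISS, evict 3. Cache (LRU->MRU): [11 46 85 21]
  15. access 46: HIT. Cache (LRU->MRU): [11 85 21 46]
  16. access 21: HIT. Cache (LRU->MRU): [11 85 46 21]
  17. access 11: HIT. Cache (LRU->MRU): [85 46 21 11]
  18. access 46: HIT. Cache (LRU->MRU): [85 21 11 46]
  19. access 45: MISS, evict 85. Cache (LRU->MRU): [21 11 46 45]
  20. access 85: MISS, evict 21. Cache (LRU->MRU): [11 46 45 85]
  21. access 85: HIT. Cache (LRU->MRU): [11 46 45 85]
  22. access 45: HIT. Cache (LRU->MRU): [11 46 85 45]
  23. access 11: HIT. Cache (LRU->MRU): [46 85 45 11]
  24. access 46: HIT. Cache (LRU->MRU): [85 45 11 46]
  25. access 11: HIT. Cache (LRU->MRU): [85 45 46 11]
  26. access 11: HIT. Cache (LRU->MRU): [85 45 46 11]
  27. access 11: HIT. Cache (LRU->MRU): [85 45 46 11]
  28. access 85: HIT. Cache (LRU->MRU): [45 46 11 85]
  29. access 11: HIT. Cache (LRU->MRU): [45 46 85 11]
  30. access 3: MISS, evict 45. Cache (LRU->MRU): [46 85 11 3]
  31. access 11: HIT. Cache (LRU->MRU): [46 85 3 11]
  32. access 3: HIT. Cache (LRU->MRU): [46 85 11 3]
Total: 23 hits, 9 misses, 5 evictions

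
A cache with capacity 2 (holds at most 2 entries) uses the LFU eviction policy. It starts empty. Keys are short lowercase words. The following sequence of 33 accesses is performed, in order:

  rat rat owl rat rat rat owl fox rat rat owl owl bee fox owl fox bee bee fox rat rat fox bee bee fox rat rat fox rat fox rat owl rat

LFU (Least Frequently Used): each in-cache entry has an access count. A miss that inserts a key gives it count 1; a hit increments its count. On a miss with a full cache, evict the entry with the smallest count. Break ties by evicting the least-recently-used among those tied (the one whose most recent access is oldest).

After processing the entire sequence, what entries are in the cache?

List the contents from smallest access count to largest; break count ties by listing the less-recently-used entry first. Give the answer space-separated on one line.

LFU simulation (capacity=2):
  1. access rat: MISS. Cache: [rat(c=1)]
  2. access rat: HIT, count now 2. Cache: [rat(c=2)]
  3. access owl: MISS. Cache: [owl(c=1) rat(c=2)]
  4. access rat: HIT, count now 3. Cache: [owl(c=1) rat(c=3)]
  5. access rat: HIT, count now 4. Cache: [owl(c=1) rat(c=4)]
  6. access rat: HIT, count now 5. Cache: [owl(c=1) rat(c=5)]
  7. access owl: HIT, count now 2. Cache: [owl(c=2) rat(c=5)]
  8. access fox: MISS, evict owl(c=2). Cache: [fox(c=1) rat(c=5)]
  9. access rat: HIT, count now 6. Cache: [fox(c=1) rat(c=6)]
  10. access rat: HIT, count now 7. Cache: [fox(c=1) rat(c=7)]
  11. access owl: MISS, evict fox(c=1). Cache: [owl(c=1) rat(c=7)]
  12. access owl: HIT, count now 2. Cache: [owl(c=2) rat(c=7)]
  13. access bee: MISS, evict owl(c=2). Cache: [bee(c=1) rat(c=7)]
  14. access fox: MISS, evict bee(c=1). Cache: [fox(c=1) rat(c=7)]
  15. access owl: MISS, evict fox(c=1). Cache: [owl(c=1) rat(c=7)]
  16. access fox: MISS, evict owl(c=1). Cache: [fox(c=1) rat(c=7)]
  17. access bee: MISS, evict fox(c=1). Cache: [bee(c=1) rat(c=7)]
  18. access bee: HIT, count now 2. Cache: [bee(c=2) rat(c=7)]
  19. access fox: MISS, evict bee(c=2). Cache: [fox(c=1) rat(c=7)]
  20. access rat: HIT, count now 8. Cache: [fox(c=1) rat(c=8)]
  21. access rat: HIT, count now 9. Cache: [fox(c=1) rat(c=9)]
  22. access fox: HIT, count now 2. Cache: [fox(c=2) rat(c=9)]
  23. access bee: MISS, evict fox(c=2). Cache: [bee(c=1) rat(c=9)]
  24. access bee: HIT, count now 2. Cache: [bee(c=2) rat(c=9)]
  25. access fox: MISS, evict bee(c=2). Cache: [fox(c=1) rat(c=9)]
  26. access rat: HIT, count now 10. Cache: [fox(c=1) rat(c=10)]
  27. access rat: HIT, count now 11. Cache: [fox(c=1) rat(c=11)]
  28. access fox: HIT, count now 2. Cache: [fox(c=2) rat(c=11)]
  29. access rat: HIT, count now 12. Cache: [fox(c=2) rat(c=12)]
  30. access fox: HIT, count now 3. Cache: [fox(c=3) rat(c=12)]
  31. access rat: HIT, count now 13. Cache: [fox(c=3) rat(c=13)]
  32. access owl: MISS, evict fox(c=3). Cache: [owl(c=1) rat(c=13)]
  33. access rat: HIT, count now 14. Cache: [owl(c=1) rat(c=14)]
Total: 20 hits, 13 misses, 11 evictions

Answer: owl rat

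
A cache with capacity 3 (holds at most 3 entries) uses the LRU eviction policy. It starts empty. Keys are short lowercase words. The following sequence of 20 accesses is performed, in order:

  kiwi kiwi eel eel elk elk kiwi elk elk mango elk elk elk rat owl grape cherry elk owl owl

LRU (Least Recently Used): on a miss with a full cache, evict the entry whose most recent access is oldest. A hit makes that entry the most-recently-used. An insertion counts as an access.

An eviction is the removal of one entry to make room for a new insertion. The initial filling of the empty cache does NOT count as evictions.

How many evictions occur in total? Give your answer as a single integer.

LRU simulation (capacity=3):
  1. access kiwi: MISS. Cache (LRU->MRU): [kiwi]
  2. access kiwi: HIT. Cache (LRU->MRU): [kiwi]
  3. access eel: MISS. Cache (LRU->MRU): [kiwi eel]
  4. access eel: HIT. Cache (LRU->MRU): [kiwi eel]
  5. access elk: MISS. Cache (LRU->MRU): [kiwi eel elk]
  6. access elk: HIT. Cache (LRU->MRU): [kiwi eel elk]
  7. access kiwi: HIT. Cache (LRU->MRU): [eel elk kiwi]
  8. access elk: HIT. Cache (LRU->MRU): [eel kiwi elk]
  9. access elk: HIT. Cache (LRU->MRU): [eel kiwi elk]
  10. access mango: MISS, evict eel. Cache (LRU->MRU): [kiwi elk mango]
  11. access elk: HIT. Cache (LRU->MRU): [kiwi mango elk]
  12. access elk: HIT. Cache (LRU->MRU): [kiwi mango elk]
  13. access elk: HIT. Cache (LRU->MRU): [kiwi mango elk]
  14. access rat: MISS, evict kiwi. Cache (LRU->MRU): [mango elk rat]
  15. access owl: MISS, evict mango. Cache (LRU->MRU): [elk rat owl]
  16. access grape: MISS, evict elk. Cache (LRU->MRU): [rat owl grape]
  17. access cherry: MISS, evict rat. Cache (LRU->MRU): [owl grape cherry]
  18. access elk: MISS, evict owl. Cache (LRU->MRU): [grape cherry elk]
  19. access owl: MISS, evict grape. Cache (LRU->MRU): [cherry elk owl]
  20. access owl: HIT. Cache (LRU->MRU): [cherry elk owl]
Total: 10 hits, 10 misses, 7 evictions

Answer: 7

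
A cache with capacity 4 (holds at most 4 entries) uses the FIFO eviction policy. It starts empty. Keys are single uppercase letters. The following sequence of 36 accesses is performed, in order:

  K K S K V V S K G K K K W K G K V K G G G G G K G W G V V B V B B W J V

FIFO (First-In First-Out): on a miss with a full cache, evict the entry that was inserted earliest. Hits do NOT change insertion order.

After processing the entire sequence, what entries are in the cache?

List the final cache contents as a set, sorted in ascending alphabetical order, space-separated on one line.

FIFO simulation (capacity=4):
  1. access K: MISS. Cache (old->new): [K]
  2. access K: HIT. Cache (old->new): [K]
  3. access S: MISS. Cache (old->new): [K S]
  4. access K: HIT. Cache (old->new): [K S]
  5. access V: MISS. Cache (old->new): [K S V]
  6. access V: HIT. Cache (old->new): [K S V]
  7. access S: HIT. Cache (old->new): [K S V]
  8. access K: HIT. Cache (old->new): [K S V]
  9. access G: MISS. Cache (old->new): [K S V G]
  10. access K: HIT. Cache (old->new): [K S V G]
  11. access K: HIT. Cache (old->new): [K S V G]
  12. access K: HIT. Cache (old->new): [K S V G]
  13. access W: MISS, evict K. Cache (old->new): [S V G W]
  14. access K: MISS, evict S. Cache (old->new): [V G W K]
  15. access G: HIT. Cache (old->new): [V G W K]
  16. access K: HIT. Cache (old->new): [V G W K]
  17. access V: HIT. Cache (old->new): [V G W K]
  18. access K: HIT. Cache (old->new): [V G W K]
  19. access G: HIT. Cache (old->new): [V G W K]
  20. access G: HIT. Cache (old->new): [V G W K]
  21. access G: HIT. Cache (old->new): [V G W K]
  22. access G: HIT. Cache (old->new): [V G W K]
  23. access G: HIT. Cache (old->new): [V G W K]
  24. access K: HIT. Cache (old->new): [V G W K]
  25. access G: HIT. Cache (old->new): [V G W K]
  26. access W: HIT. Cache (old->new): [V G W K]
  27. access G: HIT. Cache (old->new): [V G W K]
  28. access V: HIT. Cache (old->new): [V G W K]
  29. access V: HIT. Cache (old->new): [V G W K]
  30. access B: MISS, evict V. Cache (old->new): [G W K B]
  31. access V: MISS, evict G. Cache (old->new): [W K B V]
  32. access B: HIT. Cache (old->new): [W K B V]
  33. access B: HIT. Cache (old->new): [W K B V]
  34. access W: HIT. Cache (old->new): [W K B V]
  35. access J: MISS, evict W. Cache (old->new): [K B V J]
  36. access V: HIT. Cache (old->new): [K B V J]
Total: 27 hits, 9 misses, 5 evictions

Answer: B J K V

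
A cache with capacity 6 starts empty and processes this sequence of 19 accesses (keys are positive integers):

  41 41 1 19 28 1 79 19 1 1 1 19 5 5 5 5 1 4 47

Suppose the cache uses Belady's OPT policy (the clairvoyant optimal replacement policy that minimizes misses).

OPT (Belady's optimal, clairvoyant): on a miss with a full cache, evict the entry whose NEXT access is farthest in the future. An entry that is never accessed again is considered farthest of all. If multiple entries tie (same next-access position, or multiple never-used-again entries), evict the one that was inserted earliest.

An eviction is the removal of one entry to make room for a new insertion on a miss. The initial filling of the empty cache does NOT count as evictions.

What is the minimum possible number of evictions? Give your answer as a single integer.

OPT (Belady) simulation (capacity=6):
  1. access 41: MISS. Cache: [41]
  2. access 41: HIT. Next use of 41: never. Cache: [41]
  3. access 1: MISS. Cache: [41 1]
  4. access 19: MISS. Cache: [41 1 19]
  5. access 28: MISS. Cache: [41 1 19 28]
  6. access 1: HIT. Next use of 1: step 9. Cache: [41 1 19 28]
  7. access 79: MISS. Cache: [41 1 19 28 79]
  8. access 19: HIT. Next use of 19: step 12. Cache: [41 1 19 28 79]
  9. access 1: HIT. Next use of 1: step 10. Cache: [41 1 19 28 79]
  10. access 1: HIT. Next use of 1: step 11. Cache: [41 1 19 28 79]
  11. access 1: HIT. Next use of 1: step 17. Cache: [41 1 19 28 79]
  12. access 19: HIT. Next use of 19: never. Cache: [41 1 19 28 79]
  13. access 5: MISS. Cache: [41 1 19 28 79 5]
  14. access 5: HIT. Next use of 5: step 15. Cache: [41 1 19 28 79 5]
  15. access 5: HIT. Next use of 5: step 16. Cache: [41 1 19 28 79 5]
  16. access 5: HIT. Next use of 5: never. Cache: [41 1 19 28 79 5]
  17. access 1: HIT. Next use of 1: never. Cache: [41 1 19 28 79 5]
  18. access 4: MISS, evict 41 (next use: never). Cache: [1 19 28 79 5 4]
  19. access 47: MISS, evict 1 (next use: never). Cache: [19 28 79 5 4 47]
Total: 11 hits, 8 misses, 2 evictions

Answer: 2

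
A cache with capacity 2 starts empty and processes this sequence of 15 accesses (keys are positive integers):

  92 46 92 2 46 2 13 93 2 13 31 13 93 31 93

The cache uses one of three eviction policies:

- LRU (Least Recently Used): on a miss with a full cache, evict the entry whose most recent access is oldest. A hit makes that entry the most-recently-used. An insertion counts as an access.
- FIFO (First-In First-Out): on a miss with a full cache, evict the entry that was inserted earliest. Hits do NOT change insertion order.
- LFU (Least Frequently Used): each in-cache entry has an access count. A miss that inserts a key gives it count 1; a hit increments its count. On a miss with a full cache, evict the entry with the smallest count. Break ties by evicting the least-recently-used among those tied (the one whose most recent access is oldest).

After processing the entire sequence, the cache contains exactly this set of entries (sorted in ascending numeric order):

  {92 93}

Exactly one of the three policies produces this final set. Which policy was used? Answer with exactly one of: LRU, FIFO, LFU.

Answer: LFU

Derivation:
Simulating under each policy and comparing final sets:
  LRU: final set = {31 93} -> differs
  FIFO: final set = {31 93} -> differs
  LFU: final set = {92 93} -> MATCHES target
Only LFU produces the target set.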